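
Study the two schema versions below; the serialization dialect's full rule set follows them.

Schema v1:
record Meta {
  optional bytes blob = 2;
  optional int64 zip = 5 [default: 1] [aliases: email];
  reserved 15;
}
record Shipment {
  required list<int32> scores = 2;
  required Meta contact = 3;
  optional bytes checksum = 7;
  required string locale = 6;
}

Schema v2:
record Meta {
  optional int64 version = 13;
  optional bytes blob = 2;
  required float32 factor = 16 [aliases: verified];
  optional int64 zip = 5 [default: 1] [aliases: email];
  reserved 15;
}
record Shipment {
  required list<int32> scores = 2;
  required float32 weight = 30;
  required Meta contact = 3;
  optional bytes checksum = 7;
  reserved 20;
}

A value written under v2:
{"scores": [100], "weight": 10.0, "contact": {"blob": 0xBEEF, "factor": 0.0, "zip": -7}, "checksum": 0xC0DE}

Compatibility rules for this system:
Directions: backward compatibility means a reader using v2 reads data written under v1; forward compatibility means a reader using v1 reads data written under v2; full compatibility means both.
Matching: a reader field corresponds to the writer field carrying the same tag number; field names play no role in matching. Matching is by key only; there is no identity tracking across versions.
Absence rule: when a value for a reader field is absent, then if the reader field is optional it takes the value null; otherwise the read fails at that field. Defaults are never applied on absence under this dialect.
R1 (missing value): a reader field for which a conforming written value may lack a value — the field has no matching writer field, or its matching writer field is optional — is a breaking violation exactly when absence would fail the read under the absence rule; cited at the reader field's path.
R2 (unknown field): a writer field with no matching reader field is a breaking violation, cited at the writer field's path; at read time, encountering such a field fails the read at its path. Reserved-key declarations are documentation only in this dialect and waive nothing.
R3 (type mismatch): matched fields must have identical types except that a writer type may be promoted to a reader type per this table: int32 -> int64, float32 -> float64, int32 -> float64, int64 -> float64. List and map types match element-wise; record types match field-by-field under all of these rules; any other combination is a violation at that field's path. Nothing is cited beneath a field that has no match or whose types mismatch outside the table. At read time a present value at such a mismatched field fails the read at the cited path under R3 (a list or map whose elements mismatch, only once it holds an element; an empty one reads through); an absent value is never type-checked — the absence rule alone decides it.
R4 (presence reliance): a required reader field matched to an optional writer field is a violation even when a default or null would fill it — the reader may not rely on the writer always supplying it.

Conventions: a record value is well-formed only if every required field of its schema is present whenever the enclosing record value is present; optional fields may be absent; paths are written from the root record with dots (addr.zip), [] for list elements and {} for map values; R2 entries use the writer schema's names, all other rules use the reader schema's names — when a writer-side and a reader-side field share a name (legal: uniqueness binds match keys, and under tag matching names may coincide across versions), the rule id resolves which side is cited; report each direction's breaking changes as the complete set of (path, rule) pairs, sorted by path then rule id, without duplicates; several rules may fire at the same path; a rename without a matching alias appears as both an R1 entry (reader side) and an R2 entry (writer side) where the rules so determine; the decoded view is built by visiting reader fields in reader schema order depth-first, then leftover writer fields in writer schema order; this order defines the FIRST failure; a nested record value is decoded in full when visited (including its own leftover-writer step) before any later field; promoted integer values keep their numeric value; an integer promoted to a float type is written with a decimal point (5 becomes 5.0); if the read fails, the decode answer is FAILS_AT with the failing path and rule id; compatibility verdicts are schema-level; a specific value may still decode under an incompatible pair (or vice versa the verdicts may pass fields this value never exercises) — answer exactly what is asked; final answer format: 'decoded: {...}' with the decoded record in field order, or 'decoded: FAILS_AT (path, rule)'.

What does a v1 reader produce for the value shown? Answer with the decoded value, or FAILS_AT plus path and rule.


the writer's type comes first in each Shipment pair
migrating the Shipment value to v1:
  scores := [100]
  contact.blob := 0xBEEF
  contact.zip := -7
  read fails at contact.factor under R2 (unknown field)
  => FAILS_AT (contact.factor, R2)
the other Shipment changes do not affect what is asked:
  added field weight to record Shipment: required float32, tag 30 (in v2 it sits immediately before contact) -> shifts the Shipment verdicts, not this decode
  added field version to record Meta: optional int64, tag 13 (in v2 it sits immediately before blob) -> shifts the Shipment verdicts, not this decode
  removed field locale from record Shipment -> shifts the Shipment verdicts, not this decode

decoded: FAILS_AT (contact.factor, R2)


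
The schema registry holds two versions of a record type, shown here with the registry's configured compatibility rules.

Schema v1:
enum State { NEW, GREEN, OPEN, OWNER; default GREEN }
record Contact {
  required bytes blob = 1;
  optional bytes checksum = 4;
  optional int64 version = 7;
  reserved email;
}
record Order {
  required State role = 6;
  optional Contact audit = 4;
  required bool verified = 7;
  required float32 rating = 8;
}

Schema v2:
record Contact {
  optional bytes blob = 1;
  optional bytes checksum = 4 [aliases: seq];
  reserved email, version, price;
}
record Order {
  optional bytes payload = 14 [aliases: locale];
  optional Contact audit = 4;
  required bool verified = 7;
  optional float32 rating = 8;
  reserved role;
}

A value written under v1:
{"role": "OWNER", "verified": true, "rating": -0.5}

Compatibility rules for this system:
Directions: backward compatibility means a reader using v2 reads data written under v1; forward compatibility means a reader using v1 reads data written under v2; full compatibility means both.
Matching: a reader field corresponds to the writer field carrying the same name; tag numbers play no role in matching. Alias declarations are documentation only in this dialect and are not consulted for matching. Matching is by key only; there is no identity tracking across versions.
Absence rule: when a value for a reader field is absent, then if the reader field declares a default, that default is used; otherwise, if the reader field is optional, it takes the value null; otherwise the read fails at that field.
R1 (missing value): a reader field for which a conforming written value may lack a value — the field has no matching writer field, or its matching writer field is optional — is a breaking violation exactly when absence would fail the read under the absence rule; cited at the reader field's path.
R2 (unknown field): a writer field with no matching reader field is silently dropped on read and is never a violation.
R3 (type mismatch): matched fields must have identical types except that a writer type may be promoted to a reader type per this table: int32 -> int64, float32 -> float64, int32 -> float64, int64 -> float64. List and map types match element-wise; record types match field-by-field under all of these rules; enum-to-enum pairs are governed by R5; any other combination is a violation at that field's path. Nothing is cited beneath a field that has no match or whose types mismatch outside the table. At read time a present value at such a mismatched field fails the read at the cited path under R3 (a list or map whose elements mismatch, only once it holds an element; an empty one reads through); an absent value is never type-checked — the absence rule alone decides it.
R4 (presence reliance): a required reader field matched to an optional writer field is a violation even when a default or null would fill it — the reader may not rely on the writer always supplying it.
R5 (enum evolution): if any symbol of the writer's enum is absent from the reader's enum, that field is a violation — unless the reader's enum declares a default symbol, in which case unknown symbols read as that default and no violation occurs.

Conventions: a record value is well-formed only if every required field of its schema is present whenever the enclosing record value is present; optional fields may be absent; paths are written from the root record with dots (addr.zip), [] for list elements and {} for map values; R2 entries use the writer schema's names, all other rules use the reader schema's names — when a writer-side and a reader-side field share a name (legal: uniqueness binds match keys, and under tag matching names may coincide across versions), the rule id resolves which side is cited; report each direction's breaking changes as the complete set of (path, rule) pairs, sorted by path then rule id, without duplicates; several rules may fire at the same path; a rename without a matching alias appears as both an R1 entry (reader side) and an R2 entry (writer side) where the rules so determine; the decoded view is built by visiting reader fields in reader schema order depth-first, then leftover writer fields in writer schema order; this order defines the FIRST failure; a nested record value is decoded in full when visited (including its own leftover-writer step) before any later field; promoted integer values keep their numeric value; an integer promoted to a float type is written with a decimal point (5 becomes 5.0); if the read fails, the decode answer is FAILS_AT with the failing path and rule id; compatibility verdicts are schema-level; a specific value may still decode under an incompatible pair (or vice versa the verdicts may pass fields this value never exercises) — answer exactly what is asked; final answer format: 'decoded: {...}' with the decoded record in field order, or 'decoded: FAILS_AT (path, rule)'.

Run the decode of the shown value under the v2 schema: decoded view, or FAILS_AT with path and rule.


each type pair in Order: writer, then reader
decode walk for Order under reader schema v2:
  payload := null (not supplied -> null)
  audit := null (not supplied -> null)
  verified := true
  rating := -0.5
  writer role: unmatched, discarded
  => decoded: {"payload": null, "audit": null, "verified": true, "rating": -0.5}
ruling out the remaining Order differences:
  field blob in record Contact: required changed to optional -> changes Order's schema-level verdicts only — the decode of this value is the same
  field rating in record Order: required changed to optional -> changes Order's schema-level verdicts only — the decode of this value is the same
  removed field version from record Contact (its key "version" joins the reserved list) -> fires no rule on Order under this dialect and leaves the result unchanged

decoded: {"payload": null, "audit": null, "verified": true, "rating": -0.5}


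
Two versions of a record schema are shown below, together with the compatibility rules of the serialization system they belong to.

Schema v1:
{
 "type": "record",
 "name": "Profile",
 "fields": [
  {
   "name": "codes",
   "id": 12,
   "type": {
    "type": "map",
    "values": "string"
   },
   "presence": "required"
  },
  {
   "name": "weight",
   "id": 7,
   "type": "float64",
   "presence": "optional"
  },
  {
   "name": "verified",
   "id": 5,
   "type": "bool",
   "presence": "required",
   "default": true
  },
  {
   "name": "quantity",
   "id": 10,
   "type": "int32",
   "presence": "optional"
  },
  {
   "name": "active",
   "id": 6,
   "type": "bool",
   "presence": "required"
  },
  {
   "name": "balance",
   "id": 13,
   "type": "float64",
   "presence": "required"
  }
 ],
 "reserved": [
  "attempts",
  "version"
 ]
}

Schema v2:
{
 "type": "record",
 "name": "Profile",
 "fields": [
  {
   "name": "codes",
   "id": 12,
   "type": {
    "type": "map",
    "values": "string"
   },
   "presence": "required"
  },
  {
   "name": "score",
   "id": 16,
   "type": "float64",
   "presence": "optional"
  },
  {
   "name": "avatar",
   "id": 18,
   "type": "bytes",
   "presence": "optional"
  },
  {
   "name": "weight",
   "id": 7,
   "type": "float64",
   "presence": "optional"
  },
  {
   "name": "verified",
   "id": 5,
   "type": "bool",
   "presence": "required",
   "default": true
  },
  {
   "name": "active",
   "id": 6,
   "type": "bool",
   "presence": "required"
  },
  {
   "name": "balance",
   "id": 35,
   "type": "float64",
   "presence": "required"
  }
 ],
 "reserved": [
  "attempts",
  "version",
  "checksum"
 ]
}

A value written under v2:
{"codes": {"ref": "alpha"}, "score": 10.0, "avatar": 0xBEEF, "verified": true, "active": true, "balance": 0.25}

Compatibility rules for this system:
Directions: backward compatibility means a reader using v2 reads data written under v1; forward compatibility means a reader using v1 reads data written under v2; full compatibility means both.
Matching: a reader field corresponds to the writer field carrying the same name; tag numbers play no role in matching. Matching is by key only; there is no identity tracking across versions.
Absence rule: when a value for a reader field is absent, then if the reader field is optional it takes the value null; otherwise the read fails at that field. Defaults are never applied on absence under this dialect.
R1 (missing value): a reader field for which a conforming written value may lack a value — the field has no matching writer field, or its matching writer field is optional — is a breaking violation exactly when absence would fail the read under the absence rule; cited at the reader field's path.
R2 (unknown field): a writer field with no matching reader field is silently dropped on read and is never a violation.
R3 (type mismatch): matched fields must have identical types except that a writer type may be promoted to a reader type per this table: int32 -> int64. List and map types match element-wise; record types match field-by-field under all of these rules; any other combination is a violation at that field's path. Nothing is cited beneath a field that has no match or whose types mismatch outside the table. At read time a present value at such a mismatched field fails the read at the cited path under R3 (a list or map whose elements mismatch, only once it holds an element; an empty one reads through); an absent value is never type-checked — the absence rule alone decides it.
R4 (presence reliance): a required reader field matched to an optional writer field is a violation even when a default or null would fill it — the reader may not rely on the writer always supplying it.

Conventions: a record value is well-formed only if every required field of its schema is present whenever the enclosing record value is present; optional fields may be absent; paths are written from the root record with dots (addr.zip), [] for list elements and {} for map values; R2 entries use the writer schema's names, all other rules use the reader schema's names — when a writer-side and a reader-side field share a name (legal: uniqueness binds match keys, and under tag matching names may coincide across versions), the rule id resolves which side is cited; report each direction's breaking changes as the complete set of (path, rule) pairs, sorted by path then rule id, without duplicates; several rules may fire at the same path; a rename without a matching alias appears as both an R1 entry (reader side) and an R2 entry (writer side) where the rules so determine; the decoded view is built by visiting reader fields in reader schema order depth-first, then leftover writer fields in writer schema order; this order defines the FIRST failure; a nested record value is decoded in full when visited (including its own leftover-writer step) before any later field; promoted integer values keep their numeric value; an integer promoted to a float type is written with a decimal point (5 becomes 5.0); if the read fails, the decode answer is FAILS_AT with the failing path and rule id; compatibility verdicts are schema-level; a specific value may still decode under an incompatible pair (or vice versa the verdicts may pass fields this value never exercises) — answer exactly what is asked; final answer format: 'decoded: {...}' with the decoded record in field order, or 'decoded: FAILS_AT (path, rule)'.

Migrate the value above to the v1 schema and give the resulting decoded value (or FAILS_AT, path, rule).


arrows below run writer -> reader for Profile
decode (reader v1):
  codes := {"ref": "alpha"}
  weight := null (absent, optional -> null)
  verified := true
  quantity := null (absent, optional -> null)
  active := true
  balance := 0.25
  writer score: unknown -> dropped
  writer avatar: unknown -> dropped
  => decoded: {"codes": {"ref": "alpha"}, "weight": null, "verified": true, "quantity": null, "active": true, "balance": 0.25}
ruling out the remaining Profile differences:
  field balance in record Profile: tag 13 changed to 35 -> inert under this dialect — no rule fires on Profile and the result does not move
  added field score to record Profile: optional float64, tag 16 (in v2 it sits immediately before weight) -> inert under this dialect — no rule fires on Profile and the result does not move
  removed field quantity from record Profile -> inert under this dialect — no rule fires on Profile and the result does not move
  added field avatar to record Profile: optional bytes, tag 18 (in v2 it sits immediately before weight) -> inert under this dialect — no rule fires on Profile and the result does not move

decoded: {"codes": {"ref": "alpha"}, "weight": null, "verified": true, "quantity": null, "active": true, "balance": 0.25}


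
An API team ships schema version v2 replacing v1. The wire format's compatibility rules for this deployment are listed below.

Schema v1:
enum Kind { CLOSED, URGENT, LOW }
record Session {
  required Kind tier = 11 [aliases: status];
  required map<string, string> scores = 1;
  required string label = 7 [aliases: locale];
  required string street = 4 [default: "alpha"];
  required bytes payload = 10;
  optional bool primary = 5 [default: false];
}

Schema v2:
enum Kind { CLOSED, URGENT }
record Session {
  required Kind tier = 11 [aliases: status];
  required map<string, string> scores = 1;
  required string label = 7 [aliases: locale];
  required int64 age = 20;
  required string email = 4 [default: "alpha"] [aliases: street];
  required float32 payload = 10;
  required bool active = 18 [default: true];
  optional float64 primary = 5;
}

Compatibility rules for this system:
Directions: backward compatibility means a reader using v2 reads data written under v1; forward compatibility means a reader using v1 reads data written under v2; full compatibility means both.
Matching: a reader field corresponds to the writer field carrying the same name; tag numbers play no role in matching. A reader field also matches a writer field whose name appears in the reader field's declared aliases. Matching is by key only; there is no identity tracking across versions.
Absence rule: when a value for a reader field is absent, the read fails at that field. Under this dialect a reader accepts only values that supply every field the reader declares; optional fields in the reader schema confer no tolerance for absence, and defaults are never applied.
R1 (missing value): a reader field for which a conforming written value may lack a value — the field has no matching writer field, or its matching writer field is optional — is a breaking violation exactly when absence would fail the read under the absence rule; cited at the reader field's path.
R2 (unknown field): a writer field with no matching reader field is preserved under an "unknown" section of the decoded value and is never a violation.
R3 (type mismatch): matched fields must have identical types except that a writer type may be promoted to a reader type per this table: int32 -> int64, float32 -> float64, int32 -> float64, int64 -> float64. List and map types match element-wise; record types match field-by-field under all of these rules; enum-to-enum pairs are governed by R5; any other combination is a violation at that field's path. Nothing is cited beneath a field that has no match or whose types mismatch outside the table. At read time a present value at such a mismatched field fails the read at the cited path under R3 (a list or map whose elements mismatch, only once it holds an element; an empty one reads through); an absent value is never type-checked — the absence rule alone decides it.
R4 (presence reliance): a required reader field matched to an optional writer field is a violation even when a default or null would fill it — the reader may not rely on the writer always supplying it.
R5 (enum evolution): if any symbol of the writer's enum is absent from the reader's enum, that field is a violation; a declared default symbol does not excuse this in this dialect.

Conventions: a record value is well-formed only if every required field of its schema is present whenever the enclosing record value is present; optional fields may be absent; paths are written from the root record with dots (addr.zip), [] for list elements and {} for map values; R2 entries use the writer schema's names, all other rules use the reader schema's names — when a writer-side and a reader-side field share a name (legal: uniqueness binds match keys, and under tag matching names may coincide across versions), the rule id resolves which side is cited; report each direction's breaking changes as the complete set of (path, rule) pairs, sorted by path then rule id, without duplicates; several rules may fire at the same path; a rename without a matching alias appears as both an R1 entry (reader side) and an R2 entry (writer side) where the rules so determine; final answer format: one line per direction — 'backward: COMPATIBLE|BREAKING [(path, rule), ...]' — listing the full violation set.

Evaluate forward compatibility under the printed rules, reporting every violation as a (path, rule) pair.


arrows below run writer -> reader for Session
forward analysis of Session with v1 as reader and v2 as writer:
  tier: paired with writer tier (Kind -> Kind; writer required)
  scores: paired with writer scores (map<string, string> -> map<string, string>; writer required)
  label: paired with writer label (string -> string; writer required)
  street: no writer-side match
  payload: paired with writer payload (float32 -> bytes; writer required)
  primary: paired with writer primary (float64 -> bool; writer optional)
  age (writer side), unknown to reader
  email (writer side), unknown to reader
  active (writer side), unknown to reader
  rule R3 violated at payload
  rule R1 violated at primary
  rule R3 violated at primary
  rule R1 violated at street
  => forward: BREAKING (4)
diffs on Session not affecting the asked answer:
  enum Kind (field tier in record Session): symbol LOW removed -> matters only for Session's backward compatibility — outside the asked direction
  added field active to record Session: required bool, tag 18, default true (in v2 it sits immediately before primary) -> matters only for Session's backward compatibility — outside the asked direction
  added field age to record Session: required int64, tag 20 (in v2 it sits immediately before email) -> matters only for Session's backward compatibility — outside the asked direction

forward: BREAKING [(payload, R3), (primary, R1), (primary, R3), (street, R1)]


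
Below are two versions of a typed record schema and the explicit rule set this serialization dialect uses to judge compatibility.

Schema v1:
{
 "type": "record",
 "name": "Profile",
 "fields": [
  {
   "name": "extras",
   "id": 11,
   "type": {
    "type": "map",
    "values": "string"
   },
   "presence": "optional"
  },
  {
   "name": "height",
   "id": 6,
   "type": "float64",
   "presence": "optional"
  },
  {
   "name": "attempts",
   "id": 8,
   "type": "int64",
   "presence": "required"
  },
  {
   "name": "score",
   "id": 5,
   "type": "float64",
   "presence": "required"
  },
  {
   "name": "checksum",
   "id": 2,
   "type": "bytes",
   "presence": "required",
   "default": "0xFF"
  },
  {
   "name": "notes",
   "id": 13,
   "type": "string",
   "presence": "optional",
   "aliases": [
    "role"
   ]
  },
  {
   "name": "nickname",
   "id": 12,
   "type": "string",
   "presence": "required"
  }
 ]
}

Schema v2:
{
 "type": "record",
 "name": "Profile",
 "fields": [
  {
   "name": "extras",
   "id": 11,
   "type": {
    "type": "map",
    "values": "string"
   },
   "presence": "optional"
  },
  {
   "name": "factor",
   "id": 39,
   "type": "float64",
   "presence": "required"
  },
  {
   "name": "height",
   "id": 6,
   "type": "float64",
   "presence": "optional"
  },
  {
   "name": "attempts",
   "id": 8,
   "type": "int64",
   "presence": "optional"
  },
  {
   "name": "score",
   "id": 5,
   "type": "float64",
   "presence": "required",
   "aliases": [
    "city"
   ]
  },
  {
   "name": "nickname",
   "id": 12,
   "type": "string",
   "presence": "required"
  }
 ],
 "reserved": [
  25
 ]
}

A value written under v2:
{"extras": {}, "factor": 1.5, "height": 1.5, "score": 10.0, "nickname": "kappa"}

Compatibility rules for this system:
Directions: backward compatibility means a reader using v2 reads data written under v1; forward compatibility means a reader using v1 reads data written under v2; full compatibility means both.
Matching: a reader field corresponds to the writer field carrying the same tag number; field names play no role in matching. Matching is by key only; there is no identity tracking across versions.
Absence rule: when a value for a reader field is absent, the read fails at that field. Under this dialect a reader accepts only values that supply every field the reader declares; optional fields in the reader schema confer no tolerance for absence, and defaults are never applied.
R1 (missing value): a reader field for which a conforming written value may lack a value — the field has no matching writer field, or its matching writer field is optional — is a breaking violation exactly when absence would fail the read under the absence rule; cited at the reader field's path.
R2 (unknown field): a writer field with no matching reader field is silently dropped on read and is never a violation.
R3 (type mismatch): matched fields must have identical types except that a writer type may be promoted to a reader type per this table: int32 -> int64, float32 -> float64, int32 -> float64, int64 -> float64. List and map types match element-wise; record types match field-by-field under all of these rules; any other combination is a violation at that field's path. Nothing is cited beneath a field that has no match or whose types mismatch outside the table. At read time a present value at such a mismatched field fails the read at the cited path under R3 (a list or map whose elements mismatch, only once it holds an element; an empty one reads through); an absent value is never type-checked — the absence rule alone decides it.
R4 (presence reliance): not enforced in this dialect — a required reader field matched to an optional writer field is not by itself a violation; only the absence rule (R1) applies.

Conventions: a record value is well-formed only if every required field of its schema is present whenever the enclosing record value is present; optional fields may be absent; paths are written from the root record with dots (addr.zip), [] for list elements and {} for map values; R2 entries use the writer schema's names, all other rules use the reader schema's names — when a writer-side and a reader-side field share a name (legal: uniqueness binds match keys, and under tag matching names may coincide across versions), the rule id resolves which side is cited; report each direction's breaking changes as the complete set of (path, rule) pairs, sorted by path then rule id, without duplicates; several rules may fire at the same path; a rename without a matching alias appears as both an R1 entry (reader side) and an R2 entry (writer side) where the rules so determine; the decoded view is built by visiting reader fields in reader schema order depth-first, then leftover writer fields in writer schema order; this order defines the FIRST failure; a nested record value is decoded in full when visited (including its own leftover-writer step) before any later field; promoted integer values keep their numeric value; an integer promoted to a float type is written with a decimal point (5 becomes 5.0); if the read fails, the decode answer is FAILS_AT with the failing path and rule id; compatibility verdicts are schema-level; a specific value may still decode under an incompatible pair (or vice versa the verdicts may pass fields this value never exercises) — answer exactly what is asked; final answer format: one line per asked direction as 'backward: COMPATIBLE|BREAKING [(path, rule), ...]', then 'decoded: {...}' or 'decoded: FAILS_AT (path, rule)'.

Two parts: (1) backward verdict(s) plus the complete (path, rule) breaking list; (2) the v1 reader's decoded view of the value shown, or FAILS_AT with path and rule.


each type pair in Profile: writer, then reader
checking backward for Profile: reader v2 against writer v1:
  extras <- extras (map<string, string> -> map<string, string>, writer optional)
  no writer field matches reader factor
  height <- height (float64 -> float64, writer optional)
  attempts <- attempts (int64 -> int64, writer required)
  score <- score (float64 -> float64, writer required)
  nickname <- nickname (string -> string, writer required)
  checksum (writer side), unknown to reader
  notes (writer side), unknown to reader
  R1 fires at extras
  R1 fires at factor
  R1 fires at height
  backward on Profile therefore BREAKING (3)
decode (reader v1):
  extras := {}
  height := 1.5
  read fails at attempts under R1 (no fill)
  => FAILS_AT (attempts, R1)
diffs on Profile not affecting the asked answer:
  removed field checksum from record Profile -> its effect on Profile is confined to the forward direction, not asked

backward: BREAKING [(extras, R1), (factor, R1), (height, R1)]; decoded: FAILS_AT (attempts, R1)


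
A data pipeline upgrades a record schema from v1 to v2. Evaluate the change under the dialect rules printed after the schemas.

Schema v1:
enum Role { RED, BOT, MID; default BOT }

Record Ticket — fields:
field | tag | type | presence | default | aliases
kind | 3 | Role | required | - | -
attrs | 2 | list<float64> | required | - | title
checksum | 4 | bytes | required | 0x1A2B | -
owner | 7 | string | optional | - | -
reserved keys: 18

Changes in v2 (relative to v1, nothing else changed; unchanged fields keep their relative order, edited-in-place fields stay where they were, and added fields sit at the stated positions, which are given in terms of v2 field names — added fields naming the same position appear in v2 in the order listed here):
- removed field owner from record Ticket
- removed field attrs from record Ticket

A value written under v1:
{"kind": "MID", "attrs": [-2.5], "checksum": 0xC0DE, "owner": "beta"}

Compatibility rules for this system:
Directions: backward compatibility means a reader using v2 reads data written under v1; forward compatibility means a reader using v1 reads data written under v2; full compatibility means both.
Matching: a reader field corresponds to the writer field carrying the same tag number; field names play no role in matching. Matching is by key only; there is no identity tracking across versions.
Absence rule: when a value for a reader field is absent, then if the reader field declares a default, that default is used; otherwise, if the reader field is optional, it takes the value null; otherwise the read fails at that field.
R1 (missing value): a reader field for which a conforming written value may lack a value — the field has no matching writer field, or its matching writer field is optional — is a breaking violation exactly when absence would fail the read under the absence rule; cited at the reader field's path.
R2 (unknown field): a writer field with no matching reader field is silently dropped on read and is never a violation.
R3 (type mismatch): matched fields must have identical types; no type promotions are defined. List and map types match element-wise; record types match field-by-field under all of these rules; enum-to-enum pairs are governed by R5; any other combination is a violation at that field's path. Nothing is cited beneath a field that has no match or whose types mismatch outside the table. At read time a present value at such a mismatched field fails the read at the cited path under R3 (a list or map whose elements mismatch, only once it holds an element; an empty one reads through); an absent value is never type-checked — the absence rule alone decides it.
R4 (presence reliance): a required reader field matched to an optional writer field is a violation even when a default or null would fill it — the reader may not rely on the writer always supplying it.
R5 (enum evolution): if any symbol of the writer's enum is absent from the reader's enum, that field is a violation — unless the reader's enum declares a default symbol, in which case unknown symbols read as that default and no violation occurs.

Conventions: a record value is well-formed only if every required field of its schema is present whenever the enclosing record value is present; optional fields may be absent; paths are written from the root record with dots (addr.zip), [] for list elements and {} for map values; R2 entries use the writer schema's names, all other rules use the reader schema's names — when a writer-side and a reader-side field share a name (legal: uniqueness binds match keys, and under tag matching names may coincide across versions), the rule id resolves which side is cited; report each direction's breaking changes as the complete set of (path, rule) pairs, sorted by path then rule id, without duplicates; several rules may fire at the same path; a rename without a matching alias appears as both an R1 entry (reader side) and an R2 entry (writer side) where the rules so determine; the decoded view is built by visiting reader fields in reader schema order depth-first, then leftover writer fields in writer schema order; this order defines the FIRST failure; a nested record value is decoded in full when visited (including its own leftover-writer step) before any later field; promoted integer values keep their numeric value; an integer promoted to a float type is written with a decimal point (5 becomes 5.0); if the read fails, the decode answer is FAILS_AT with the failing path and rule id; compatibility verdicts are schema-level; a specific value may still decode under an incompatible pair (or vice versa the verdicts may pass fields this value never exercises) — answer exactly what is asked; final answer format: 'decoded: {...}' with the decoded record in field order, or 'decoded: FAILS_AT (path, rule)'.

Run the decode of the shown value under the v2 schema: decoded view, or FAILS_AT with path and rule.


decoded: {"kind": "MID", "checksum": 0xC0DE}

in Ticket below, arrows point writer -> reader
decode (reader v2):
  kind := "MID"
  checksum := 0xC0DE
  writer attrs: unmatched, discarded
  writer owner: unmatched, discarded
  => decoded: {"kind": "MID", "checksum": 0xC0DE}


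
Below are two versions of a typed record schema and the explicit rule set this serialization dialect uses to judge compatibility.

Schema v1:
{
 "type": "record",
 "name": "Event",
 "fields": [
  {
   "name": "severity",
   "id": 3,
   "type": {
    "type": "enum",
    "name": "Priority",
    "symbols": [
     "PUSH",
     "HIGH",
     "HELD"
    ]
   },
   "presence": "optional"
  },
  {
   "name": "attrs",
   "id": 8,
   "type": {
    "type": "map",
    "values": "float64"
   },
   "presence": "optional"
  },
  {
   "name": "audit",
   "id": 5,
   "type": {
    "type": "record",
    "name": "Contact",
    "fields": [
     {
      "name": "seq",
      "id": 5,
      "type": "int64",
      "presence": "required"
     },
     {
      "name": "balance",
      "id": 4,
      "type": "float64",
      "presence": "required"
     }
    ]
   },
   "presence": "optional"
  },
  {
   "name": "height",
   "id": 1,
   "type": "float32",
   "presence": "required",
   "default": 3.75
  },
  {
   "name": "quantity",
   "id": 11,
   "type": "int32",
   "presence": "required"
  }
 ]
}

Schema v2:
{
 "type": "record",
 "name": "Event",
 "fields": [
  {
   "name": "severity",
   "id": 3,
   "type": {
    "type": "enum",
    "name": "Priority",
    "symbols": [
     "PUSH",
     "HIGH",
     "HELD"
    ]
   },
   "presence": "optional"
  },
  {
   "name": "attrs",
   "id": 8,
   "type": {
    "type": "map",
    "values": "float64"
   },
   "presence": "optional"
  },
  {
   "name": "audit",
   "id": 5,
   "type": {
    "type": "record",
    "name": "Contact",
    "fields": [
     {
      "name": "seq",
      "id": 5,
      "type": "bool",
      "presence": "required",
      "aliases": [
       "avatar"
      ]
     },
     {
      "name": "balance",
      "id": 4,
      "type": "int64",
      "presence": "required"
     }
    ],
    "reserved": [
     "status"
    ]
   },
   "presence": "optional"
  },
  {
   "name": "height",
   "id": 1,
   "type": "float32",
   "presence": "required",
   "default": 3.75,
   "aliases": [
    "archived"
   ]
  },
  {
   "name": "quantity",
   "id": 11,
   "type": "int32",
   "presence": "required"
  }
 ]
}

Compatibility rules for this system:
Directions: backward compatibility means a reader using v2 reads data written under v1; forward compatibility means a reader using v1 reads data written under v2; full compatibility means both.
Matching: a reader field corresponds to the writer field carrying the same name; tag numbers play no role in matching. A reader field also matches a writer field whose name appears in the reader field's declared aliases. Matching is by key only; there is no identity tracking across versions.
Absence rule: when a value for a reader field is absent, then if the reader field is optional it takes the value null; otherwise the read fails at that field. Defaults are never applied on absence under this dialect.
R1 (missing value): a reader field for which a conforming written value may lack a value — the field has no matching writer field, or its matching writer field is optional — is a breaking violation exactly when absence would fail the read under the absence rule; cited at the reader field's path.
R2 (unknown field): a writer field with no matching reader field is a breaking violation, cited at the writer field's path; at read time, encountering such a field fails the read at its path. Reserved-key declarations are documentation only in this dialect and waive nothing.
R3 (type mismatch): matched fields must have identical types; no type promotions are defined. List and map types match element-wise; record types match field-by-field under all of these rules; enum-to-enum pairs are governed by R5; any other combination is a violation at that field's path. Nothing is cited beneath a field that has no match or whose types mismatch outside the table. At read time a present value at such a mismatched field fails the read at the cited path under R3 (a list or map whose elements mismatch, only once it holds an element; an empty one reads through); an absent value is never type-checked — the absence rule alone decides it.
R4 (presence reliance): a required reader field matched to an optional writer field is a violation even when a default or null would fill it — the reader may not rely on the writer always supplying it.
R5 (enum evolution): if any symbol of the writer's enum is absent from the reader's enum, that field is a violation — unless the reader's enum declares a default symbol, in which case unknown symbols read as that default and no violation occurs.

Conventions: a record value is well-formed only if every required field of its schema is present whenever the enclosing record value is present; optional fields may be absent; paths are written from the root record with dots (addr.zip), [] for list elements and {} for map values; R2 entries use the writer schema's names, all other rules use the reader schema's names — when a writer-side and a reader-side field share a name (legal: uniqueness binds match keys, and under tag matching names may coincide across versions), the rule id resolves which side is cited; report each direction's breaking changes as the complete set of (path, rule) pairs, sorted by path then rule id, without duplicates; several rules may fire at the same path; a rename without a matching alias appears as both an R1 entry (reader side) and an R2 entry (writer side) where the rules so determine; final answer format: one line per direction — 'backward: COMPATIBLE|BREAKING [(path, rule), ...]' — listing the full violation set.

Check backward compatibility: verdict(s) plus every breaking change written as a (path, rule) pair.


backward: BREAKING [(audit.balance, R3), (audit.seq, R3)]

the writer's type comes first in each Event pair
backward on Event — v2 reading data written by v1:
  writer optional, Priority -> Priority: reader severity maps from writer severity
  writer optional, map<string, float64> -> map<string, float64>: reader attrs maps from writer attrs
  writer optional, Contact -> Contact: reader audit maps from writer audit
  writer required, float32 -> float32: reader height maps from writer height
  writer required, int32 -> int32: reader quantity maps from writer quantity
  writer required, int64 -> bool: reader audit.seq maps from writer audit.seq
  writer required, float64 -> int64: reader audit.balance maps from writer audit.balance
  rule R3 violated at audit.balance
  rule R3 violated at audit.seq
  => backward: BREAKING (2)
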